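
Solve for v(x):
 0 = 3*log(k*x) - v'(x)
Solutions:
 v(x) = C1 + 3*x*log(k*x) - 3*x


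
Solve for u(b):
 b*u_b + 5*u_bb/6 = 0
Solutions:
 u(b) = C1 + C2*erf(sqrt(15)*b/5)


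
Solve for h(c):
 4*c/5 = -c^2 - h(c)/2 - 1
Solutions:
 h(c) = -2*c^2 - 8*c/5 - 2


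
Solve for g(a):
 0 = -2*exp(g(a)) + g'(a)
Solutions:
 g(a) = log(-1/(C1 + 2*a))


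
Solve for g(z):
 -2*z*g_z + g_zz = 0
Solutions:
 g(z) = C1 + C2*erfi(z)


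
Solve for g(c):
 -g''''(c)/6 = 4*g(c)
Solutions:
 g(c) = (C1*sin(6^(1/4)*c) + C2*cos(6^(1/4)*c))*exp(-6^(1/4)*c) + (C3*sin(6^(1/4)*c) + C4*cos(6^(1/4)*c))*exp(6^(1/4)*c)


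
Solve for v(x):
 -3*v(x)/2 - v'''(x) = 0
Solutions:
 v(x) = C3*exp(-2^(2/3)*3^(1/3)*x/2) + (C1*sin(2^(2/3)*3^(5/6)*x/4) + C2*cos(2^(2/3)*3^(5/6)*x/4))*exp(2^(2/3)*3^(1/3)*x/4)


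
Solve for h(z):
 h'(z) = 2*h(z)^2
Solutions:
 h(z) = -1/(C1 + 2*z)


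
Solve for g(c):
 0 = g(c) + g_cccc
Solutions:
 g(c) = (C1*sin(sqrt(2)*c/2) + C2*cos(sqrt(2)*c/2))*exp(-sqrt(2)*c/2) + (C3*sin(sqrt(2)*c/2) + C4*cos(sqrt(2)*c/2))*exp(sqrt(2)*c/2)


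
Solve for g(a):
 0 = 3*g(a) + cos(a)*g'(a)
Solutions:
 g(a) = C1*(sin(a) - 1)^(3/2)/(sin(a) + 1)^(3/2)


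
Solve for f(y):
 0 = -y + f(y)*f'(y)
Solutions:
 f(y) = -sqrt(C1 + y^2)
 f(y) = sqrt(C1 + y^2)


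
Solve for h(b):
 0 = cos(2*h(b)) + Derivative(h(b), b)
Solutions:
 h(b) = -asin((C1 + exp(4*b))/(C1 - exp(4*b)))/2 + pi/2
 h(b) = asin((C1 + exp(4*b))/(C1 - exp(4*b)))/2


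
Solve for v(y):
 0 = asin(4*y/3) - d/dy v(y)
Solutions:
 v(y) = C1 + y*asin(4*y/3) + sqrt(9 - 16*y^2)/4


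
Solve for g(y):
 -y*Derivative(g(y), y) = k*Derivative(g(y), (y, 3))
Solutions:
 g(y) = C1 + Integral(C2*airyai(y*(-1/k)^(1/3)) + C3*airybi(y*(-1/k)^(1/3)), y)


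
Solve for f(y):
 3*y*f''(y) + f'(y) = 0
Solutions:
 f(y) = C1 + C2*y^(2/3)


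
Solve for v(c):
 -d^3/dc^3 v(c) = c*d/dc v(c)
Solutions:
 v(c) = C1 + Integral(C2*airyai(-c) + C3*airybi(-c), c)


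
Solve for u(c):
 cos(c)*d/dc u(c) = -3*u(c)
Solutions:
 u(c) = C1*(sin(c) - 1)^(3/2)/(sin(c) + 1)^(3/2)


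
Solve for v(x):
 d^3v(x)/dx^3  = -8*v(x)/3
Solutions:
 v(x) = C3*exp(-2*3^(2/3)*x/3) + (C1*sin(3^(1/6)*x) + C2*cos(3^(1/6)*x))*exp(3^(2/3)*x/3)


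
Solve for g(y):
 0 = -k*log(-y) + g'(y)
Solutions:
 g(y) = C1 + k*y*log(-y) - k*y


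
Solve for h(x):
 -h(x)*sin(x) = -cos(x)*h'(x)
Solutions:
 h(x) = C1/cos(x)


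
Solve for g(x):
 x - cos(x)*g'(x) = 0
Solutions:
 g(x) = C1 + Integral(x/cos(x), x)


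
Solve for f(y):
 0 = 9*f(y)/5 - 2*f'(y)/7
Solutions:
 f(y) = C1*exp(63*y/10)


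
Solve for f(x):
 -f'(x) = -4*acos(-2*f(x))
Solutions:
 Integral(1/acos(-2*_y), (_y, f(x))) = C1 + 4*x


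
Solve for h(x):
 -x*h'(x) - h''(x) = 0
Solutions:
 h(x) = C1 + C2*erf(sqrt(2)*x/2)


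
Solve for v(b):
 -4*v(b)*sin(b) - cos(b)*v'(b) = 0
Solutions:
 v(b) = C1*cos(b)^4


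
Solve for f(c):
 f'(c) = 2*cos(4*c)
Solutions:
 f(c) = C1 + sin(4*c)/2


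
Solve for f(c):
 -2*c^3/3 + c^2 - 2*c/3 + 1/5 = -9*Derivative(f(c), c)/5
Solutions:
 f(c) = C1 + 5*c^4/54 - 5*c^3/27 + 5*c^2/27 - c/9


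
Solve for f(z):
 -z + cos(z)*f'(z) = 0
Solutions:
 f(z) = C1 + Integral(z/cos(z), z)


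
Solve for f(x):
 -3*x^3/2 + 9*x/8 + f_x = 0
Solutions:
 f(x) = C1 + 3*x^4/8 - 9*x^2/16


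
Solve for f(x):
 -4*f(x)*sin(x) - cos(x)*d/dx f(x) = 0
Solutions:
 f(x) = C1*cos(x)^4


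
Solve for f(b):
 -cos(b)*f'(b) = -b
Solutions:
 f(b) = C1 + Integral(b/cos(b), b)


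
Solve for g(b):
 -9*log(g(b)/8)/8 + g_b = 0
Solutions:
 8*Integral(1/(-log(_y) + 3*log(2)), (_y, g(b)))/9 = C1 - b


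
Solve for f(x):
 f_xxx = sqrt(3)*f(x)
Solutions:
 f(x) = C3*exp(3^(1/6)*x) + (C1*sin(3^(2/3)*x/2) + C2*cos(3^(2/3)*x/2))*exp(-3^(1/6)*x/2)


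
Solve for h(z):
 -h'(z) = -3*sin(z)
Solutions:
 h(z) = C1 - 3*cos(z)


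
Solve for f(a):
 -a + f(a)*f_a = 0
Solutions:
 f(a) = -sqrt(C1 + a^2)
 f(a) = sqrt(C1 + a^2)


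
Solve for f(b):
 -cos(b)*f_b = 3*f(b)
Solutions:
 f(b) = C1*(sin(b) - 1)^(3/2)/(sin(b) + 1)^(3/2)


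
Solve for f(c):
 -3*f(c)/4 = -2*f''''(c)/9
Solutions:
 f(c) = C1*exp(-2^(1/4)*3^(3/4)*c/2) + C2*exp(2^(1/4)*3^(3/4)*c/2) + C3*sin(2^(1/4)*3^(3/4)*c/2) + C4*cos(2^(1/4)*3^(3/4)*c/2)


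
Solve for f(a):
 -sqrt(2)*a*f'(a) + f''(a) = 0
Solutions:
 f(a) = C1 + C2*erfi(2^(3/4)*a/2)


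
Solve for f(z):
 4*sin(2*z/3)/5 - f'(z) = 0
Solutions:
 f(z) = C1 - 6*cos(2*z/3)/5


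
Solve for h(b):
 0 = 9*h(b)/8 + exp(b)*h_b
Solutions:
 h(b) = C1*exp(9*exp(-b)/8)


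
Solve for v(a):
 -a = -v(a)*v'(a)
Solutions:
 v(a) = -sqrt(C1 + a^2)
 v(a) = sqrt(C1 + a^2)


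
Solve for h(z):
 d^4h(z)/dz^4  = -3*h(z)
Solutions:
 h(z) = (C1*sin(sqrt(2)*3^(1/4)*z/2) + C2*cos(sqrt(2)*3^(1/4)*z/2))*exp(-sqrt(2)*3^(1/4)*z/2) + (C3*sin(sqrt(2)*3^(1/4)*z/2) + C4*cos(sqrt(2)*3^(1/4)*z/2))*exp(sqrt(2)*3^(1/4)*z/2)


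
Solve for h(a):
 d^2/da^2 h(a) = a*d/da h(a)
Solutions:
 h(a) = C1 + C2*erfi(sqrt(2)*a/2)


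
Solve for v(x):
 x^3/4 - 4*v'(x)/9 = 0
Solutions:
 v(x) = C1 + 9*x^4/64


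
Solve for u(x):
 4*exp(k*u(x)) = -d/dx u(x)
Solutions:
 u(x) = Piecewise((log(1/(C1*k + 4*k*x))/k, Ne(k, 0)), (nan, True))
 u(x) = Piecewise((C1 - 4*x, Eq(k, 0)), (nan, True))


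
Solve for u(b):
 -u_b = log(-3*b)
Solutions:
 u(b) = C1 - b*log(-b) + b*(1 - log(3))


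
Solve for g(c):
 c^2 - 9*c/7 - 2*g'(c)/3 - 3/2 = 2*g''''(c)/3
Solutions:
 g(c) = C1 + C4*exp(-c) + c^3/2 - 27*c^2/28 - 9*c/4 + (C2*sin(sqrt(3)*c/2) + C3*cos(sqrt(3)*c/2))*exp(c/2)


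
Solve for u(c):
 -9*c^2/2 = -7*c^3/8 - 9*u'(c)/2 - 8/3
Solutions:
 u(c) = C1 - 7*c^4/144 + c^3/3 - 16*c/27


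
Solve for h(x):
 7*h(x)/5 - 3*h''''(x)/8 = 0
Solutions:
 h(x) = C1*exp(-15^(3/4)*56^(1/4)*x/15) + C2*exp(15^(3/4)*56^(1/4)*x/15) + C3*sin(15^(3/4)*56^(1/4)*x/15) + C4*cos(15^(3/4)*56^(1/4)*x/15)


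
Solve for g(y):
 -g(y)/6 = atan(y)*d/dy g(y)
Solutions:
 g(y) = C1*exp(-Integral(1/atan(y), y)/6)


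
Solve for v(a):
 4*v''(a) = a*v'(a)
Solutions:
 v(a) = C1 + C2*erfi(sqrt(2)*a/4)


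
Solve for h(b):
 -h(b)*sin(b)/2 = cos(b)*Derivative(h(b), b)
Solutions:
 h(b) = C1*sqrt(cos(b))


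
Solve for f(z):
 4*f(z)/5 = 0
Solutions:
 f(z) = 0


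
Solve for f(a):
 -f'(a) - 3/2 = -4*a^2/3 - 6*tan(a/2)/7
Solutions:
 f(a) = C1 + 4*a^3/9 - 3*a/2 - 12*log(cos(a/2))/7


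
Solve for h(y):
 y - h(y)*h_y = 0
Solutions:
 h(y) = -sqrt(C1 + y^2)
 h(y) = sqrt(C1 + y^2)


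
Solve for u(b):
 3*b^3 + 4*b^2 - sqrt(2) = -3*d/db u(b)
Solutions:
 u(b) = C1 - b^4/4 - 4*b^3/9 + sqrt(2)*b/3


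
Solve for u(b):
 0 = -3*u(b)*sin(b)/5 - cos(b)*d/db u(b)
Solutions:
 u(b) = C1*cos(b)^(3/5)


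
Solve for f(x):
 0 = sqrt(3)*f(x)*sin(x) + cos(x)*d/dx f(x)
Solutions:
 f(x) = C1*cos(x)^(sqrt(3))


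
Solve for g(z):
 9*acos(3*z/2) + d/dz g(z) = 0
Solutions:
 g(z) = C1 - 9*z*acos(3*z/2) + 3*sqrt(4 - 9*z^2)


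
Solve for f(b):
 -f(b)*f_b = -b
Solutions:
 f(b) = -sqrt(C1 + b^2)
 f(b) = sqrt(C1 + b^2)


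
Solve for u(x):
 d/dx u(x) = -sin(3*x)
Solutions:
 u(x) = C1 + cos(3*x)/3


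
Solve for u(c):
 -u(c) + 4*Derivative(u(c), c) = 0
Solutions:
 u(c) = C1*exp(c/4)


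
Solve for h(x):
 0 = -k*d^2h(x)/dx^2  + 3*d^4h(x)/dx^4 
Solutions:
 h(x) = C1 + C2*x + C3*exp(-sqrt(3)*sqrt(k)*x/3) + C4*exp(sqrt(3)*sqrt(k)*x/3)


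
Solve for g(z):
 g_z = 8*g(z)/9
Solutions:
 g(z) = C1*exp(8*z/9)


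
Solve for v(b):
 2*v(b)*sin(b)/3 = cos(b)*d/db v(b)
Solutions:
 v(b) = C1/cos(b)^(2/3)


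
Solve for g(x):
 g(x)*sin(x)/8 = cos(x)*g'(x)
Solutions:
 g(x) = C1/cos(x)^(1/8)


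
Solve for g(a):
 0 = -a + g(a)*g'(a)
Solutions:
 g(a) = -sqrt(C1 + a^2)
 g(a) = sqrt(C1 + a^2)


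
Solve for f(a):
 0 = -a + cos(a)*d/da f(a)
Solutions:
 f(a) = C1 + Integral(a/cos(a), a)


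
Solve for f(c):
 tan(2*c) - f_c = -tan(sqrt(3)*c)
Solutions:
 f(c) = C1 - log(cos(2*c))/2 - sqrt(3)*log(cos(sqrt(3)*c))/3


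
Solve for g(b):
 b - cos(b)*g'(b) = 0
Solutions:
 g(b) = C1 + Integral(b/cos(b), b)


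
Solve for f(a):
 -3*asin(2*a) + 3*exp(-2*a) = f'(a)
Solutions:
 f(a) = C1 - 3*a*asin(2*a) - 3*sqrt(1 - 4*a^2)/2 - 3*exp(-2*a)/2


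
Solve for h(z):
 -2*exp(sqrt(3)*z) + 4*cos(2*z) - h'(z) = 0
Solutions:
 h(z) = C1 - 2*sqrt(3)*exp(sqrt(3)*z)/3 + 2*sin(2*z)


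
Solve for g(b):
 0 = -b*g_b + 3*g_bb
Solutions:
 g(b) = C1 + C2*erfi(sqrt(6)*b/6)


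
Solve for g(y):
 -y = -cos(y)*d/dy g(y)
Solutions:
 g(y) = C1 + Integral(y/cos(y), y)


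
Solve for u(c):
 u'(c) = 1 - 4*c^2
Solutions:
 u(c) = C1 - 4*c^3/3 + c


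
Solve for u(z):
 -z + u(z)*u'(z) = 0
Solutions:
 u(z) = -sqrt(C1 + z^2)
 u(z) = sqrt(C1 + z^2)


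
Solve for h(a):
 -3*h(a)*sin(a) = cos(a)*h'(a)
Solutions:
 h(a) = C1*cos(a)^3


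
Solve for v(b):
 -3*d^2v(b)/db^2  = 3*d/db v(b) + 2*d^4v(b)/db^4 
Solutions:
 v(b) = C1 + C2*exp(-2^(1/3)*b*(-(3 + sqrt(11))^(1/3) + 2^(1/3)/(3 + sqrt(11))^(1/3))/4)*sin(2^(1/3)*sqrt(3)*b*(2^(1/3)/(3 + sqrt(11))^(1/3) + (3 + sqrt(11))^(1/3))/4) + C3*exp(-2^(1/3)*b*(-(3 + sqrt(11))^(1/3) + 2^(1/3)/(3 + sqrt(11))^(1/3))/4)*cos(2^(1/3)*sqrt(3)*b*(2^(1/3)/(3 + sqrt(11))^(1/3) + (3 + sqrt(11))^(1/3))/4) + C4*exp(2^(1/3)*b*(-(3 + sqrt(11))^(1/3) + 2^(1/3)/(3 + sqrt(11))^(1/3))/2)


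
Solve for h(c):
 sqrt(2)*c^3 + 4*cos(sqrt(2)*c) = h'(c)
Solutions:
 h(c) = C1 + sqrt(2)*c^4/4 + 2*sqrt(2)*sin(sqrt(2)*c)


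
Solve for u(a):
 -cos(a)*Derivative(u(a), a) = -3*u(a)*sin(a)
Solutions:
 u(a) = C1/cos(a)^3


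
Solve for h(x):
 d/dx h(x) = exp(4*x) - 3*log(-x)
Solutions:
 h(x) = C1 - 3*x*log(-x) + 3*x + exp(4*x)/4


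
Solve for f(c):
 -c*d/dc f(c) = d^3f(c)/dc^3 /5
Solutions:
 f(c) = C1 + Integral(C2*airyai(-5^(1/3)*c) + C3*airybi(-5^(1/3)*c), c)


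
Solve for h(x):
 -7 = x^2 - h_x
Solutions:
 h(x) = C1 + x^3/3 + 7*x


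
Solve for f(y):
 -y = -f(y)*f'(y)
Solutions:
 f(y) = -sqrt(C1 + y^2)
 f(y) = sqrt(C1 + y^2)


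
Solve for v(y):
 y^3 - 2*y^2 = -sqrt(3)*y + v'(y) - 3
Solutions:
 v(y) = C1 + y^4/4 - 2*y^3/3 + sqrt(3)*y^2/2 + 3*y


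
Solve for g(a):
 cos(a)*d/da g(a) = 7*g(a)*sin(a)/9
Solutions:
 g(a) = C1/cos(a)^(7/9)


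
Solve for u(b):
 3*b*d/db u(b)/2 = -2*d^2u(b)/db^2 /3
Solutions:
 u(b) = C1 + C2*erf(3*sqrt(2)*b/4)


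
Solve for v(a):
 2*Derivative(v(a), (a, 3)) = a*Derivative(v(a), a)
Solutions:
 v(a) = C1 + Integral(C2*airyai(2^(2/3)*a/2) + C3*airybi(2^(2/3)*a/2), a)


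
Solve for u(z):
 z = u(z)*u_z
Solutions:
 u(z) = -sqrt(C1 + z^2)
 u(z) = sqrt(C1 + z^2)


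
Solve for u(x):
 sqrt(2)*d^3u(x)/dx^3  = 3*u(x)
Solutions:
 u(x) = C3*exp(2^(5/6)*3^(1/3)*x/2) + (C1*sin(6^(5/6)*x/4) + C2*cos(6^(5/6)*x/4))*exp(-2^(5/6)*3^(1/3)*x/4)


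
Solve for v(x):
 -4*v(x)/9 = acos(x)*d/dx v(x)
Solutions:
 v(x) = C1*exp(-4*Integral(1/acos(x), x)/9)


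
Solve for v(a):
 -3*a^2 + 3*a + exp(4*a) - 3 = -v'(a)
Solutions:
 v(a) = C1 + a^3 - 3*a^2/2 + 3*a - exp(4*a)/4


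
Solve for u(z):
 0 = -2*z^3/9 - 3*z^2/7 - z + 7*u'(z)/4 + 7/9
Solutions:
 u(z) = C1 + 2*z^4/63 + 4*z^3/49 + 2*z^2/7 - 4*z/9


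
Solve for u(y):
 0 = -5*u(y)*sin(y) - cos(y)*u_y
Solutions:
 u(y) = C1*cos(y)^5


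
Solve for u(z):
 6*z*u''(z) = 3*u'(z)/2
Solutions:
 u(z) = C1 + C2*z^(5/4)


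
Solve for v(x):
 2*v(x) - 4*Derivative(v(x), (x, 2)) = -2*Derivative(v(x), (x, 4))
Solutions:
 v(x) = (C1 + C2*x)*exp(-x) + (C3 + C4*x)*exp(x)


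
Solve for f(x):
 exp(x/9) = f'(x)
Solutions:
 f(x) = C1 + 9*exp(x/9)


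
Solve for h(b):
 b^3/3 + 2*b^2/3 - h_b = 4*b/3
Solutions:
 h(b) = C1 + b^4/12 + 2*b^3/9 - 2*b^2/3


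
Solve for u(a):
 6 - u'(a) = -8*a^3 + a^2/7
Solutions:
 u(a) = C1 + 2*a^4 - a^3/21 + 6*a


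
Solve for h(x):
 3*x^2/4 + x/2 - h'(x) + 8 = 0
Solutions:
 h(x) = C1 + x^3/4 + x^2/4 + 8*x


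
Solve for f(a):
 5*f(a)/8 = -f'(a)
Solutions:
 f(a) = C1*exp(-5*a/8)


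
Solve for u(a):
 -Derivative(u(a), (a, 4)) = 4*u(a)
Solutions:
 u(a) = (C1*sin(a) + C2*cos(a))*exp(-a) + (C3*sin(a) + C4*cos(a))*exp(a)


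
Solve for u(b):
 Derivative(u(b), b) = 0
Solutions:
 u(b) = C1


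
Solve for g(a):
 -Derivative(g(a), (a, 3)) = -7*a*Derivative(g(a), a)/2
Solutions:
 g(a) = C1 + Integral(C2*airyai(2^(2/3)*7^(1/3)*a/2) + C3*airybi(2^(2/3)*7^(1/3)*a/2), a)


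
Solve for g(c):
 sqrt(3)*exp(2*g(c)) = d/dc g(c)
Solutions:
 g(c) = log(-sqrt(-1/(C1 + sqrt(3)*c))) - log(2)/2
 g(c) = log(-1/(C1 + sqrt(3)*c))/2 - log(2)/2


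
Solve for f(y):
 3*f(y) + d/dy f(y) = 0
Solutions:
 f(y) = C1*exp(-3*y)


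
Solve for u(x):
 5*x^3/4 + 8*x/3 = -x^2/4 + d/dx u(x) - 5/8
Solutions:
 u(x) = C1 + 5*x^4/16 + x^3/12 + 4*x^2/3 + 5*x/8


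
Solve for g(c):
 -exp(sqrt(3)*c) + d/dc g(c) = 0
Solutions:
 g(c) = C1 + sqrt(3)*exp(sqrt(3)*c)/3


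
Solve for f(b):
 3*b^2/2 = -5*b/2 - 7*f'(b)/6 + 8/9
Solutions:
 f(b) = C1 - 3*b^3/7 - 15*b^2/14 + 16*b/21


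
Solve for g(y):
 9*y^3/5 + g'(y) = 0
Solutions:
 g(y) = C1 - 9*y^4/20


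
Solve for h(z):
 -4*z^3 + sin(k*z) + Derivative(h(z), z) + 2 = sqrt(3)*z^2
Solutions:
 h(z) = C1 + z^4 + sqrt(3)*z^3/3 - 2*z + cos(k*z)/k


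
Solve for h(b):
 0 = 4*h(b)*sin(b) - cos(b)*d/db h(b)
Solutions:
 h(b) = C1/cos(b)^4


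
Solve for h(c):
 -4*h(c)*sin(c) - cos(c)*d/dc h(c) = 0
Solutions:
 h(c) = C1*cos(c)^4


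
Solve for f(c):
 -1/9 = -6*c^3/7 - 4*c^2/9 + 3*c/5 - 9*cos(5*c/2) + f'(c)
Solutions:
 f(c) = C1 + 3*c^4/14 + 4*c^3/27 - 3*c^2/10 - c/9 + 18*sin(5*c/2)/5


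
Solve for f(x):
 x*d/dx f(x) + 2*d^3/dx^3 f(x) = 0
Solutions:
 f(x) = C1 + Integral(C2*airyai(-2^(2/3)*x/2) + C3*airybi(-2^(2/3)*x/2), x)


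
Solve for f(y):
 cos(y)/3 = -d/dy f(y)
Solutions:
 f(y) = C1 - sin(y)/3


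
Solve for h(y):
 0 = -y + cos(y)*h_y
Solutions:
 h(y) = C1 + Integral(y/cos(y), y)


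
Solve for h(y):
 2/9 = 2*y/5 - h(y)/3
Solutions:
 h(y) = 6*y/5 - 2/3


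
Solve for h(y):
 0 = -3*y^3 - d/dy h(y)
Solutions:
 h(y) = C1 - 3*y^4/4


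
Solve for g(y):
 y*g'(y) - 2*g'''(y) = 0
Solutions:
 g(y) = C1 + Integral(C2*airyai(2^(2/3)*y/2) + C3*airybi(2^(2/3)*y/2), y)


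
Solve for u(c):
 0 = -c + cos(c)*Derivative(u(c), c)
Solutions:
 u(c) = C1 + Integral(c/cos(c), c)


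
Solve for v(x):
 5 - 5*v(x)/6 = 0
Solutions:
 v(x) = 6


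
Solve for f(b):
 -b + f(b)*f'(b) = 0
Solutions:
 f(b) = -sqrt(C1 + b^2)
 f(b) = sqrt(C1 + b^2)


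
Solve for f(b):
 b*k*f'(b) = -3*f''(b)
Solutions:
 f(b) = Piecewise((-sqrt(6)*sqrt(pi)*C1*erf(sqrt(6)*b*sqrt(k)/6)/(2*sqrt(k)) - C2, (k > 0) | (k < 0)), (-C1*b - C2, True))


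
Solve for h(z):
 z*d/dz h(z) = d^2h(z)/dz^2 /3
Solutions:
 h(z) = C1 + C2*erfi(sqrt(6)*z/2)


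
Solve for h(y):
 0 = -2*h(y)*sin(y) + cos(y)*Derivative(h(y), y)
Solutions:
 h(y) = C1/cos(y)^2


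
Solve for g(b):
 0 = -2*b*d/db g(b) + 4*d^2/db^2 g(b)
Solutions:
 g(b) = C1 + C2*erfi(b/2)


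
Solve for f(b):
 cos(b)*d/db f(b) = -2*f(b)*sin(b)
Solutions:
 f(b) = C1*cos(b)^2


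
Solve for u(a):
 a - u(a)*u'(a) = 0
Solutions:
 u(a) = -sqrt(C1 + a^2)
 u(a) = sqrt(C1 + a^2)


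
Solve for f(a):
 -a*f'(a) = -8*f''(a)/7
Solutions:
 f(a) = C1 + C2*erfi(sqrt(7)*a/4)


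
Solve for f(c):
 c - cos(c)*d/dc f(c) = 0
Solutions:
 f(c) = C1 + Integral(c/cos(c), c)


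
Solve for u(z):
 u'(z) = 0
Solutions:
 u(z) = C1


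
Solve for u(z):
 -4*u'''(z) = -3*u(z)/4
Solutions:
 u(z) = C3*exp(2^(2/3)*3^(1/3)*z/4) + (C1*sin(2^(2/3)*3^(5/6)*z/8) + C2*cos(2^(2/3)*3^(5/6)*z/8))*exp(-2^(2/3)*3^(1/3)*z/8)


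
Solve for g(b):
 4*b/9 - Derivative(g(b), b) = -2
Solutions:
 g(b) = C1 + 2*b^2/9 + 2*b


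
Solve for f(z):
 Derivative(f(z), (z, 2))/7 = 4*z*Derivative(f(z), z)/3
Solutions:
 f(z) = C1 + C2*erfi(sqrt(42)*z/3)


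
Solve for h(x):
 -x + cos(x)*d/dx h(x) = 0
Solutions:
 h(x) = C1 + Integral(x/cos(x), x)


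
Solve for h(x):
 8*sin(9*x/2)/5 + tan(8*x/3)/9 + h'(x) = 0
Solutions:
 h(x) = C1 + log(cos(8*x/3))/24 + 16*cos(9*x/2)/45


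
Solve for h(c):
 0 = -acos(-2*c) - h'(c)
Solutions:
 h(c) = C1 - c*acos(-2*c) - sqrt(1 - 4*c^2)/2


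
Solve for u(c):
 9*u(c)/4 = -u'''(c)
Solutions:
 u(c) = C3*exp(-2^(1/3)*3^(2/3)*c/2) + (C1*sin(3*2^(1/3)*3^(1/6)*c/4) + C2*cos(3*2^(1/3)*3^(1/6)*c/4))*exp(2^(1/3)*3^(2/3)*c/4)


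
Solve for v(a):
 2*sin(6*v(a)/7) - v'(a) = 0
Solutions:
 -2*a + 7*log(cos(6*v(a)/7) - 1)/12 - 7*log(cos(6*v(a)/7) + 1)/12 = C1


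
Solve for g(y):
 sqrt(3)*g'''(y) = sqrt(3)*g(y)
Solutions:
 g(y) = C3*exp(y) + (C1*sin(sqrt(3)*y/2) + C2*cos(sqrt(3)*y/2))*exp(-y/2)


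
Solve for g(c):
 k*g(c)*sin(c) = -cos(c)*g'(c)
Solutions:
 g(c) = C1*exp(k*log(cos(c)))


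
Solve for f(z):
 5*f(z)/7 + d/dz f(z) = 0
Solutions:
 f(z) = C1*exp(-5*z/7)


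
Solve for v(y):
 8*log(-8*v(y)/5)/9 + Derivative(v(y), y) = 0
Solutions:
 9*Integral(1/(log(-_y) - log(5) + 3*log(2)), (_y, v(y)))/8 = C1 - y


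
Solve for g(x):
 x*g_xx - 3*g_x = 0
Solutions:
 g(x) = C1 + C2*x^4


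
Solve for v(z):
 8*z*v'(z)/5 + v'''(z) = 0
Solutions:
 v(z) = C1 + Integral(C2*airyai(-2*5^(2/3)*z/5) + C3*airybi(-2*5^(2/3)*z/5), z)


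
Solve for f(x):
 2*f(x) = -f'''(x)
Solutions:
 f(x) = C3*exp(-2^(1/3)*x) + (C1*sin(2^(1/3)*sqrt(3)*x/2) + C2*cos(2^(1/3)*sqrt(3)*x/2))*exp(2^(1/3)*x/2)


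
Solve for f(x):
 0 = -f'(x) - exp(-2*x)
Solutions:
 f(x) = C1 + exp(-2*x)/2


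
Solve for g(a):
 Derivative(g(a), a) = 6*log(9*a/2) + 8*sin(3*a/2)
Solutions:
 g(a) = C1 + 6*a*log(a) - 6*a - 6*a*log(2) + 12*a*log(3) - 16*cos(3*a/2)/3


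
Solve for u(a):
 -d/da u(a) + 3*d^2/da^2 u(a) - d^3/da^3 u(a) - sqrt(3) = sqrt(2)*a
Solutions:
 u(a) = C1 + C2*exp(a*(3 - sqrt(5))/2) + C3*exp(a*(sqrt(5) + 3)/2) - sqrt(2)*a^2/2 - 3*sqrt(2)*a - sqrt(3)*a


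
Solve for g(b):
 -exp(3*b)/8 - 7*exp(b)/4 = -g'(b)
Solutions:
 g(b) = C1 + exp(3*b)/24 + 7*exp(b)/4


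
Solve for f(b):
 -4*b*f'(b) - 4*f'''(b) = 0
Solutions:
 f(b) = C1 + Integral(C2*airyai(-b) + C3*airybi(-b), b)


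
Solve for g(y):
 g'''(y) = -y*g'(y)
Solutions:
 g(y) = C1 + Integral(C2*airyai(-y) + C3*airybi(-y), y)


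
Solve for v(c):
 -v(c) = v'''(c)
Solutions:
 v(c) = C3*exp(-c) + (C1*sin(sqrt(3)*c/2) + C2*cos(sqrt(3)*c/2))*exp(c/2)


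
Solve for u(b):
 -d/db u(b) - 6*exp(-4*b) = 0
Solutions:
 u(b) = C1 + 3*exp(-4*b)/2


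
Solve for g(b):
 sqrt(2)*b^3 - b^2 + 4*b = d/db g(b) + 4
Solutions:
 g(b) = C1 + sqrt(2)*b^4/4 - b^3/3 + 2*b^2 - 4*b


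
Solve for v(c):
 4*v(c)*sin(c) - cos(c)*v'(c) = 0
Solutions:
 v(c) = C1/cos(c)^4


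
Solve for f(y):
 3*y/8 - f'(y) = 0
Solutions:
 f(y) = C1 + 3*y^2/16


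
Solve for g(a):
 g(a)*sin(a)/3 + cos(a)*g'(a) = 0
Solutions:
 g(a) = C1*cos(a)^(1/3)


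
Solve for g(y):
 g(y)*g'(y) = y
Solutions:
 g(y) = -sqrt(C1 + y^2)
 g(y) = sqrt(C1 + y^2)


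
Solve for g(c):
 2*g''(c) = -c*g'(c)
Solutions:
 g(c) = C1 + C2*erf(c/2)


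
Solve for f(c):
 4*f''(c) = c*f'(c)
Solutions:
 f(c) = C1 + C2*erfi(sqrt(2)*c/4)


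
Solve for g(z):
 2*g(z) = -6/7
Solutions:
 g(z) = -3/7


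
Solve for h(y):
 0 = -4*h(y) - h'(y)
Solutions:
 h(y) = C1*exp(-4*y)


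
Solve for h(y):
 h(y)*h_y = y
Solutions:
 h(y) = -sqrt(C1 + y^2)
 h(y) = sqrt(C1 + y^2)


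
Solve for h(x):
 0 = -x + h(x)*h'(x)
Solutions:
 h(x) = -sqrt(C1 + x^2)
 h(x) = sqrt(C1 + x^2)


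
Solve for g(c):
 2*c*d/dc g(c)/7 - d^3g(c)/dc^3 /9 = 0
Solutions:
 g(c) = C1 + Integral(C2*airyai(18^(1/3)*7^(2/3)*c/7) + C3*airybi(18^(1/3)*7^(2/3)*c/7), c)


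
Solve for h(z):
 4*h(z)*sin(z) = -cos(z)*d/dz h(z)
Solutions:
 h(z) = C1*cos(z)^4


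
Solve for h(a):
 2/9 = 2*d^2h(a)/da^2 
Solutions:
 h(a) = C1 + C2*a + a^2/18


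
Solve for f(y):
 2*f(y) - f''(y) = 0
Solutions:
 f(y) = C1*exp(-sqrt(2)*y) + C2*exp(sqrt(2)*y)


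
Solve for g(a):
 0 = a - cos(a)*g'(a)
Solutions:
 g(a) = C1 + Integral(a/cos(a), a)


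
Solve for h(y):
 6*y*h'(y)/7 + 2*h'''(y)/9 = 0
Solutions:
 h(y) = C1 + Integral(C2*airyai(-3*7^(2/3)*y/7) + C3*airybi(-3*7^(2/3)*y/7), y)


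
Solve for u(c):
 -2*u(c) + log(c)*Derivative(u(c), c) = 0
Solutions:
 u(c) = C1*exp(2*li(c))


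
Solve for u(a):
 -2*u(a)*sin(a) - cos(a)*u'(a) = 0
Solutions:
 u(a) = C1*cos(a)^2


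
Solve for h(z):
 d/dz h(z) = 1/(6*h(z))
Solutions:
 h(z) = -sqrt(C1 + 3*z)/3
 h(z) = sqrt(C1 + 3*z)/3


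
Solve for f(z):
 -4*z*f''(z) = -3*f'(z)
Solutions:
 f(z) = C1 + C2*z^(7/4)


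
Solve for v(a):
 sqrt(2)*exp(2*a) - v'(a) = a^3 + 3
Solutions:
 v(a) = C1 - a^4/4 - 3*a + sqrt(2)*exp(2*a)/2


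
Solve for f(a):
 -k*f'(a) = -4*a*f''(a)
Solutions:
 f(a) = C1 + a^(re(k)/4 + 1)*(C2*sin(log(a)*Abs(im(k))/4) + C3*cos(log(a)*im(k)/4))


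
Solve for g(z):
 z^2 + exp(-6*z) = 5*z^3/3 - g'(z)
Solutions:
 g(z) = C1 + 5*z^4/12 - z^3/3 + exp(-6*z)/6


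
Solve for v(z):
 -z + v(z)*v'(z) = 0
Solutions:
 v(z) = -sqrt(C1 + z^2)
 v(z) = sqrt(C1 + z^2)


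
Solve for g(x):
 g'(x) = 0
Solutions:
 g(x) = C1


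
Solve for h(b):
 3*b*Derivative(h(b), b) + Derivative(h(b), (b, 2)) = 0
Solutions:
 h(b) = C1 + C2*erf(sqrt(6)*b/2)


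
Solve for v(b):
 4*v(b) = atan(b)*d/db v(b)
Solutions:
 v(b) = C1*exp(4*Integral(1/atan(b), b))


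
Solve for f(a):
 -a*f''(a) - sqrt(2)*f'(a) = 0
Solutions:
 f(a) = C1 + C2*a^(1 - sqrt(2))


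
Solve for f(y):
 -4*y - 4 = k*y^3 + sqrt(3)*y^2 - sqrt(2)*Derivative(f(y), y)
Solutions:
 f(y) = C1 + sqrt(2)*k*y^4/8 + sqrt(6)*y^3/6 + sqrt(2)*y^2 + 2*sqrt(2)*y


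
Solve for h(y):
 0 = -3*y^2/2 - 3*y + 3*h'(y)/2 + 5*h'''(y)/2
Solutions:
 h(y) = C1 + C2*sin(sqrt(15)*y/5) + C3*cos(sqrt(15)*y/5) + y^3/3 + y^2 - 10*y/3


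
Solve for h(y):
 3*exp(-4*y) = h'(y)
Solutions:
 h(y) = C1 - 3*exp(-4*y)/4


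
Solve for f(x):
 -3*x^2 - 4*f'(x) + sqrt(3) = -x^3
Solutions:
 f(x) = C1 + x^4/16 - x^3/4 + sqrt(3)*x/4


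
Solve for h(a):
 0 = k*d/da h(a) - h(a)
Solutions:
 h(a) = C1*exp(a/k)


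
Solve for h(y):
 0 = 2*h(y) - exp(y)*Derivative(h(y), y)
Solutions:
 h(y) = C1*exp(-2*exp(-y))


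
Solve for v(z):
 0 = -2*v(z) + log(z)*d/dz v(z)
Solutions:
 v(z) = C1*exp(2*li(z))


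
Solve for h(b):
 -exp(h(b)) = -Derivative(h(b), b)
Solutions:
 h(b) = log(-1/(C1 + b))


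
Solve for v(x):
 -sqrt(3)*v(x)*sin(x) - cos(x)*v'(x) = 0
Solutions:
 v(x) = C1*cos(x)^(sqrt(3))


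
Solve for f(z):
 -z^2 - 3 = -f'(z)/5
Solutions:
 f(z) = C1 + 5*z^3/3 + 15*z


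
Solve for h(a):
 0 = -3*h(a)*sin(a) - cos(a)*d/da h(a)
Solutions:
 h(a) = C1*cos(a)^3


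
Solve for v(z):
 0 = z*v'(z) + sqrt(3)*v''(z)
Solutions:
 v(z) = C1 + C2*erf(sqrt(2)*3^(3/4)*z/6)


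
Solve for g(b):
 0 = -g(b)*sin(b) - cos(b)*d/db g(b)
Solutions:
 g(b) = C1*cos(b)


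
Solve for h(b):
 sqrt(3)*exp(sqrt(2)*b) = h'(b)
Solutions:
 h(b) = C1 + sqrt(6)*exp(sqrt(2)*b)/2


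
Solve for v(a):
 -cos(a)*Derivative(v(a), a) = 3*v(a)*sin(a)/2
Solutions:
 v(a) = C1*cos(a)^(3/2)


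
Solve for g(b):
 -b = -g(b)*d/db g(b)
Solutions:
 g(b) = -sqrt(C1 + b^2)
 g(b) = sqrt(C1 + b^2)


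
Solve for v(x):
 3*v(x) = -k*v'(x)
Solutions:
 v(x) = C1*exp(-3*x/k)


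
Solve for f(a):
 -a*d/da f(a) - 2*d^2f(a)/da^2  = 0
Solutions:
 f(a) = C1 + C2*erf(a/2)


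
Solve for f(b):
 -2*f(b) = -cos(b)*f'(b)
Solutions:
 f(b) = C1*(sin(b) + 1)/(sin(b) - 1)


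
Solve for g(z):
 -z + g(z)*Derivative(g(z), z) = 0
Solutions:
 g(z) = -sqrt(C1 + z^2)
 g(z) = sqrt(C1 + z^2)


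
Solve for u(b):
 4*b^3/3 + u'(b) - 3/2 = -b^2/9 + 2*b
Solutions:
 u(b) = C1 - b^4/3 - b^3/27 + b^2 + 3*b/2


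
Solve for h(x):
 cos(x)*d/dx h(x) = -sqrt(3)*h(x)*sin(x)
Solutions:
 h(x) = C1*cos(x)^(sqrt(3))


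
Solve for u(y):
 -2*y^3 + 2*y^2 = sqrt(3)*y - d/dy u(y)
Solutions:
 u(y) = C1 + y^4/2 - 2*y^3/3 + sqrt(3)*y^2/2


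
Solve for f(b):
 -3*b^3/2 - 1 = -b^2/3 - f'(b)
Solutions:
 f(b) = C1 + 3*b^4/8 - b^3/9 + b


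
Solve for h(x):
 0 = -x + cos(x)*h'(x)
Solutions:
 h(x) = C1 + Integral(x/cos(x), x)


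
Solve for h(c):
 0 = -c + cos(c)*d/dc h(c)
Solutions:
 h(c) = C1 + Integral(c/cos(c), c)


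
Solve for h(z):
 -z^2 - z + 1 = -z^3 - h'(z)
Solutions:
 h(z) = C1 - z^4/4 + z^3/3 + z^2/2 - z


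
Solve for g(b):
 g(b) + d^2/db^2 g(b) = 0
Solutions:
 g(b) = C1*sin(b) + C2*cos(b)


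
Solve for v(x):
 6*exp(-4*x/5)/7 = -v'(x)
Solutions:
 v(x) = C1 + 15*exp(-4*x/5)/14


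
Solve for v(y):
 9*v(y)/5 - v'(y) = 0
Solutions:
 v(y) = C1*exp(9*y/5)


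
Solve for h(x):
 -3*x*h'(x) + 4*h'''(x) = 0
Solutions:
 h(x) = C1 + Integral(C2*airyai(6^(1/3)*x/2) + C3*airybi(6^(1/3)*x/2), x)


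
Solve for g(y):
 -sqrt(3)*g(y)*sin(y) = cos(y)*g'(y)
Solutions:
 g(y) = C1*cos(y)^(sqrt(3))


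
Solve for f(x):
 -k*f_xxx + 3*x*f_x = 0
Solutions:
 f(x) = C1 + Integral(C2*airyai(3^(1/3)*x*(1/k)^(1/3)) + C3*airybi(3^(1/3)*x*(1/k)^(1/3)), x)


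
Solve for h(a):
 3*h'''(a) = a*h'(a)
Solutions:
 h(a) = C1 + Integral(C2*airyai(3^(2/3)*a/3) + C3*airybi(3^(2/3)*a/3), a)


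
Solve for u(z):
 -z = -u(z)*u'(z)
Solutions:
 u(z) = -sqrt(C1 + z^2)
 u(z) = sqrt(C1 + z^2)


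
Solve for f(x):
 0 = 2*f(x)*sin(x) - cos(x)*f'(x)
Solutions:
 f(x) = C1/cos(x)^2


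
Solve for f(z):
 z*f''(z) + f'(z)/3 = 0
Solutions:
 f(z) = C1 + C2*z^(2/3)


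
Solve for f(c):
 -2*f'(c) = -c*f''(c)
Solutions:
 f(c) = C1 + C2*c^3


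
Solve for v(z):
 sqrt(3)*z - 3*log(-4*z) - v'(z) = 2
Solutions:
 v(z) = C1 + sqrt(3)*z^2/2 - 3*z*log(-z) + z*(1 - 6*log(2))


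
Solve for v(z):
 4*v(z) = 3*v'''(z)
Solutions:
 v(z) = C3*exp(6^(2/3)*z/3) + (C1*sin(2^(2/3)*3^(1/6)*z/2) + C2*cos(2^(2/3)*3^(1/6)*z/2))*exp(-6^(2/3)*z/6)


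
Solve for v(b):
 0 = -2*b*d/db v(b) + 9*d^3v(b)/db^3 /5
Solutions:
 v(b) = C1 + Integral(C2*airyai(30^(1/3)*b/3) + C3*airybi(30^(1/3)*b/3), b)


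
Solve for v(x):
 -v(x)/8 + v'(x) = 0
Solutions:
 v(x) = C1*exp(x/8)


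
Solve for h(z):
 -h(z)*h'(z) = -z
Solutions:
 h(z) = -sqrt(C1 + z^2)
 h(z) = sqrt(C1 + z^2)


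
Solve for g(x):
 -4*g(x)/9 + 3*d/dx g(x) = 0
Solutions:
 g(x) = C1*exp(4*x/27)


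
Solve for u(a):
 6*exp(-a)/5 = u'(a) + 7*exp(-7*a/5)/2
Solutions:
 u(a) = C1 - 6*exp(-a)/5 + 5*exp(-7*a/5)/2


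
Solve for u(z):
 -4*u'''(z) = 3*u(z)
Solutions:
 u(z) = C3*exp(-6^(1/3)*z/2) + (C1*sin(2^(1/3)*3^(5/6)*z/4) + C2*cos(2^(1/3)*3^(5/6)*z/4))*exp(6^(1/3)*z/4)


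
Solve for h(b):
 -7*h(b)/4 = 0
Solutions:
 h(b) = 0


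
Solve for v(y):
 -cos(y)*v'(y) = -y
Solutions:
 v(y) = C1 + Integral(y/cos(y), y)


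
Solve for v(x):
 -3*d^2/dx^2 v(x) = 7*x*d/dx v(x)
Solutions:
 v(x) = C1 + C2*erf(sqrt(42)*x/6)


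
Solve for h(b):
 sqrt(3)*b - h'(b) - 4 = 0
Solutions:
 h(b) = C1 + sqrt(3)*b^2/2 - 4*b


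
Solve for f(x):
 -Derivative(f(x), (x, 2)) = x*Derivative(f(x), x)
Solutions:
 f(x) = C1 + C2*erf(sqrt(2)*x/2)


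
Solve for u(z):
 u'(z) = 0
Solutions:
 u(z) = C1


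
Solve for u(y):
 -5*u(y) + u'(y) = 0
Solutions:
 u(y) = C1*exp(5*y)


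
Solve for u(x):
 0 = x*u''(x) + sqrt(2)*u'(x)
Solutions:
 u(x) = C1 + C2*x^(1 - sqrt(2))


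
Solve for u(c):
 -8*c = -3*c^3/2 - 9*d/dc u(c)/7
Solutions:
 u(c) = C1 - 7*c^4/24 + 28*c^2/9


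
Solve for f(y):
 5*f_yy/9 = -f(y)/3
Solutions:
 f(y) = C1*sin(sqrt(15)*y/5) + C2*cos(sqrt(15)*y/5)


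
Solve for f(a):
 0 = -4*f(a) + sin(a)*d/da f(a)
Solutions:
 f(a) = C1*(cos(a)^2 - 2*cos(a) + 1)/(cos(a)^2 + 2*cos(a) + 1)


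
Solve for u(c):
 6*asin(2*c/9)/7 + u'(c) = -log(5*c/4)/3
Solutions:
 u(c) = C1 - c*log(c)/3 - 6*c*asin(2*c/9)/7 - c*log(5) + c/3 + 2*c*log(10)/3 - 3*sqrt(81 - 4*c^2)/7


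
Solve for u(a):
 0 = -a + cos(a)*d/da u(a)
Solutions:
 u(a) = C1 + Integral(a/cos(a), a)


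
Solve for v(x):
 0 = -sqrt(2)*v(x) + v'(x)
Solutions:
 v(x) = C1*exp(sqrt(2)*x)


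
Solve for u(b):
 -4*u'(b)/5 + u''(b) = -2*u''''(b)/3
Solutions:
 u(b) = C1 + C2*exp(b*(-50^(1/3)*(12 + sqrt(194))^(1/3) + 5*20^(1/3)/(12 + sqrt(194))^(1/3))/20)*sin(sqrt(3)*b*(5*20^(1/3)/(12 + sqrt(194))^(1/3) + 50^(1/3)*(12 + sqrt(194))^(1/3))/20) + C3*exp(b*(-50^(1/3)*(12 + sqrt(194))^(1/3) + 5*20^(1/3)/(12 + sqrt(194))^(1/3))/20)*cos(sqrt(3)*b*(5*20^(1/3)/(12 + sqrt(194))^(1/3) + 50^(1/3)*(12 + sqrt(194))^(1/3))/20) + C4*exp(-b*(-50^(1/3)*(12 + sqrt(194))^(1/3) + 5*20^(1/3)/(12 + sqrt(194))^(1/3))/10)


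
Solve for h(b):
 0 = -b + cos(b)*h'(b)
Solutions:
 h(b) = C1 + Integral(b/cos(b), b)


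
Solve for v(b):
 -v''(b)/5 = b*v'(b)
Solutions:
 v(b) = C1 + C2*erf(sqrt(10)*b/2)


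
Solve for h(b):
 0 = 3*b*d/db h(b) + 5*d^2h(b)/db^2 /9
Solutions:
 h(b) = C1 + C2*erf(3*sqrt(30)*b/10)


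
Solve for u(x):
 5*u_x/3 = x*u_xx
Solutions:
 u(x) = C1 + C2*x^(8/3)


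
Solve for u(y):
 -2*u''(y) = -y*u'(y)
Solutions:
 u(y) = C1 + C2*erfi(y/2)


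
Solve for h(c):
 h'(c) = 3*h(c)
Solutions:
 h(c) = C1*exp(3*c)


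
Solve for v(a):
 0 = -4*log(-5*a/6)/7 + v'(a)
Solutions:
 v(a) = C1 + 4*a*log(-a)/7 + 4*a*(-log(6) - 1 + log(5))/7


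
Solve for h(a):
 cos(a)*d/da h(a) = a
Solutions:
 h(a) = C1 + Integral(a/cos(a), a)


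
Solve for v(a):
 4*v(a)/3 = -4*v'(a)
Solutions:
 v(a) = C1*exp(-a/3)


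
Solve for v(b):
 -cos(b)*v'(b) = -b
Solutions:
 v(b) = C1 + Integral(b/cos(b), b)


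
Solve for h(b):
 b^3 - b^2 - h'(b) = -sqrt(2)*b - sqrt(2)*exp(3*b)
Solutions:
 h(b) = C1 + b^4/4 - b^3/3 + sqrt(2)*b^2/2 + sqrt(2)*exp(3*b)/3


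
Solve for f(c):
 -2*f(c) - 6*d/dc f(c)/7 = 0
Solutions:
 f(c) = C1*exp(-7*c/3)


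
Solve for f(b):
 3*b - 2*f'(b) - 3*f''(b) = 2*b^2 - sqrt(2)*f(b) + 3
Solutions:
 f(b) = C1*exp(b*(-1 + sqrt(1 + 3*sqrt(2)))/3) + C2*exp(-b*(1 + sqrt(1 + 3*sqrt(2)))/3) + sqrt(2)*b^2 - 3*sqrt(2)*b/2 + 4*b + 3 + 11*sqrt(2)/2


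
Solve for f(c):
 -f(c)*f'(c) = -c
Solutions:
 f(c) = -sqrt(C1 + c^2)
 f(c) = sqrt(C1 + c^2)


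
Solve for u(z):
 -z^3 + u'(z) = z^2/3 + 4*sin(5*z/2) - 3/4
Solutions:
 u(z) = C1 + z^4/4 + z^3/9 - 3*z/4 - 8*cos(5*z/2)/5


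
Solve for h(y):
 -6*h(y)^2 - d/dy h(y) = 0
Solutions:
 h(y) = 1/(C1 + 6*y)


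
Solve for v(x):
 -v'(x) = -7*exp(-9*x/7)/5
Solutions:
 v(x) = C1 - 49*exp(-9*x/7)/45


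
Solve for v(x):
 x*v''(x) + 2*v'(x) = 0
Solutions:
 v(x) = C1 + C2/x


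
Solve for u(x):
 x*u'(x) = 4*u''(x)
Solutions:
 u(x) = C1 + C2*erfi(sqrt(2)*x/4)


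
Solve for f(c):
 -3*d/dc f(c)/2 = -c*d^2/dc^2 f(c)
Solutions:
 f(c) = C1 + C2*c^(5/2)


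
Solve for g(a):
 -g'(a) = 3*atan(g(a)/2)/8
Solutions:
 Integral(1/atan(_y/2), (_y, g(a))) = C1 - 3*a/8


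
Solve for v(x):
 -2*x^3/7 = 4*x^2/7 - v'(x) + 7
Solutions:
 v(x) = C1 + x^4/14 + 4*x^3/21 + 7*x


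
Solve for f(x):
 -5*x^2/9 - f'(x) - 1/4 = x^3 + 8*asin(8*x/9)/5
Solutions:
 f(x) = C1 - x^4/4 - 5*x^3/27 - 8*x*asin(8*x/9)/5 - x/4 - sqrt(81 - 64*x^2)/5


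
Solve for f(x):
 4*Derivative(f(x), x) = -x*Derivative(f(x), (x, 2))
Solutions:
 f(x) = C1 + C2/x^3


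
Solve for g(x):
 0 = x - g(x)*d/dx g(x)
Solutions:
 g(x) = -sqrt(C1 + x^2)
 g(x) = sqrt(C1 + x^2)


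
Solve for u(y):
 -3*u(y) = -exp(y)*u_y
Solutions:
 u(y) = C1*exp(-3*exp(-y))


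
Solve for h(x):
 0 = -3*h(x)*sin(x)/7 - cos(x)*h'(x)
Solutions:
 h(x) = C1*cos(x)^(3/7)


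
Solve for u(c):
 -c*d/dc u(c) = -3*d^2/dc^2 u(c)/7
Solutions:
 u(c) = C1 + C2*erfi(sqrt(42)*c/6)


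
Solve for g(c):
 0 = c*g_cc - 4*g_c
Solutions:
 g(c) = C1 + C2*c^5


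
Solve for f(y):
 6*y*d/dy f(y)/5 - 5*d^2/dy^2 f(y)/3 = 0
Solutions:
 f(y) = C1 + C2*erfi(3*y/5)


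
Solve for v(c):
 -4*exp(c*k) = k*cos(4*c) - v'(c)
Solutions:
 v(c) = C1 + k*sin(4*c)/4 + 4*exp(c*k)/k


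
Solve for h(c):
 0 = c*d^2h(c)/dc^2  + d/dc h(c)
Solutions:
 h(c) = C1 + C2*log(c)


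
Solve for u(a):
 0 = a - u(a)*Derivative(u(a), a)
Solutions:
 u(a) = -sqrt(C1 + a^2)
 u(a) = sqrt(C1 + a^2)


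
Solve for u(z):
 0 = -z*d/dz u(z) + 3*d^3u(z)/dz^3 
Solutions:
 u(z) = C1 + Integral(C2*airyai(3^(2/3)*z/3) + C3*airybi(3^(2/3)*z/3), z)


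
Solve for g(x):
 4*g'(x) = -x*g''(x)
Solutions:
 g(x) = C1 + C2/x^3


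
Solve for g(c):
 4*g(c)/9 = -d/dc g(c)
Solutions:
 g(c) = C1*exp(-4*c/9)


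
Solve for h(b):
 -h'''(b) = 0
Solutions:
 h(b) = C1 + C2*b + C3*b^2


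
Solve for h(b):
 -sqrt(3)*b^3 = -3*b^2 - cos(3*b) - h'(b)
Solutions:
 h(b) = C1 + sqrt(3)*b^4/4 - b^3 - sin(3*b)/3


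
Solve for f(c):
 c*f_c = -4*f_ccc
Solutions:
 f(c) = C1 + Integral(C2*airyai(-2^(1/3)*c/2) + C3*airybi(-2^(1/3)*c/2), c)


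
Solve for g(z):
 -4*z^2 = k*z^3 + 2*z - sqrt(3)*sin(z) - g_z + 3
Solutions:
 g(z) = C1 + k*z^4/4 + 4*z^3/3 + z^2 + 3*z + sqrt(3)*cos(z)


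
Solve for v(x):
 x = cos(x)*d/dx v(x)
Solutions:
 v(x) = C1 + Integral(x/cos(x), x)


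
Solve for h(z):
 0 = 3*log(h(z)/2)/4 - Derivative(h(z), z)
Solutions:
 4*Integral(1/(-log(_y) + log(2)), (_y, h(z)))/3 = C1 - z


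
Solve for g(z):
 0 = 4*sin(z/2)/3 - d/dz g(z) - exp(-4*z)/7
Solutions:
 g(z) = C1 - 8*cos(z/2)/3 + exp(-4*z)/28


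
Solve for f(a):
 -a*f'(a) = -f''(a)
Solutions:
 f(a) = C1 + C2*erfi(sqrt(2)*a/2)


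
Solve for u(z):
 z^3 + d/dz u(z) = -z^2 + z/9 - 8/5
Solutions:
 u(z) = C1 - z^4/4 - z^3/3 + z^2/18 - 8*z/5


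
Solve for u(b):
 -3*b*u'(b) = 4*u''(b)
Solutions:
 u(b) = C1 + C2*erf(sqrt(6)*b/4)


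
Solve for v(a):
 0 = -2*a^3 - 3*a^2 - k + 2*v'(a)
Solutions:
 v(a) = C1 + a^4/4 + a^3/2 + a*k/2


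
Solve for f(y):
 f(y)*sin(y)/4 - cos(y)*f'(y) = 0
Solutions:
 f(y) = C1/cos(y)^(1/4)


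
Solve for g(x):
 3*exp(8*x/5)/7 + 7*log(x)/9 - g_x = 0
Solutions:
 g(x) = C1 + 7*x*log(x)/9 - 7*x/9 + 15*exp(8*x/5)/56


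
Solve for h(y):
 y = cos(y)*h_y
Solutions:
 h(y) = C1 + Integral(y/cos(y), y)


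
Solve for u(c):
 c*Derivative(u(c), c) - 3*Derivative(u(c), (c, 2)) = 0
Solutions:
 u(c) = C1 + C2*erfi(sqrt(6)*c/6)


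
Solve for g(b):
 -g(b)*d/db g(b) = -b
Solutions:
 g(b) = -sqrt(C1 + b^2)
 g(b) = sqrt(C1 + b^2)


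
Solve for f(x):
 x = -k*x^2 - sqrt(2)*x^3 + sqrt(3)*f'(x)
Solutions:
 f(x) = C1 + sqrt(3)*k*x^3/9 + sqrt(6)*x^4/12 + sqrt(3)*x^2/6


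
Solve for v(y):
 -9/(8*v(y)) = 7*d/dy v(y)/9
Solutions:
 v(y) = -sqrt(C1 - 567*y)/14
 v(y) = sqrt(C1 - 567*y)/14


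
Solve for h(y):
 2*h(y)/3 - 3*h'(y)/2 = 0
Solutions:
 h(y) = C1*exp(4*y/9)


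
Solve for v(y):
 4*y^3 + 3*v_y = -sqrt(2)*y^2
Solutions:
 v(y) = C1 - y^4/3 - sqrt(2)*y^3/9


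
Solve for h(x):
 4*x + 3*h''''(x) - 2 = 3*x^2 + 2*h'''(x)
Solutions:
 h(x) = C1 + C2*x + C3*x^2 + C4*exp(2*x/3) - x^5/40 - 5*x^4/48 - 19*x^3/24


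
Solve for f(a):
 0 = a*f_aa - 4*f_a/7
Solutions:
 f(a) = C1 + C2*a^(11/7)


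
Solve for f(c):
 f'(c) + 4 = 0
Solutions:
 f(c) = C1 - 4*c


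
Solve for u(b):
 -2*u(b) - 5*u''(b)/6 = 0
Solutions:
 u(b) = C1*sin(2*sqrt(15)*b/5) + C2*cos(2*sqrt(15)*b/5)


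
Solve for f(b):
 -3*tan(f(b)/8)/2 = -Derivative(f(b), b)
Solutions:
 f(b) = -8*asin(C1*exp(3*b/16)) + 8*pi
 f(b) = 8*asin(C1*exp(3*b/16))


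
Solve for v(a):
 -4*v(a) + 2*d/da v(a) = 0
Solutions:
 v(a) = C1*exp(2*a)


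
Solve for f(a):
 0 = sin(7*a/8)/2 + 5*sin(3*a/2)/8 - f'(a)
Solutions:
 f(a) = C1 - 4*cos(7*a/8)/7 - 5*cos(3*a/2)/12


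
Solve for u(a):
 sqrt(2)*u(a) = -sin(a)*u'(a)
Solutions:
 u(a) = C1*(cos(a) + 1)^(sqrt(2)/2)/(cos(a) - 1)^(sqrt(2)/2)


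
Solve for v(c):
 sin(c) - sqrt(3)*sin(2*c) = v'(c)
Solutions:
 v(c) = C1 - cos(c) + sqrt(3)*cos(2*c)/2


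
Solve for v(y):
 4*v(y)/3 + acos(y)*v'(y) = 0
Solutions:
 v(y) = C1*exp(-4*Integral(1/acos(y), y)/3)


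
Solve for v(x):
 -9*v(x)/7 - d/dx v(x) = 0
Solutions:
 v(x) = C1*exp(-9*x/7)


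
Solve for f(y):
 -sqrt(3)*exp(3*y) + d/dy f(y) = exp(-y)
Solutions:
 f(y) = C1 + sqrt(3)*exp(3*y)/3 - exp(-y)


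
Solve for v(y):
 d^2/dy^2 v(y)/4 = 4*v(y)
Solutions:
 v(y) = C1*exp(-4*y) + C2*exp(4*y)


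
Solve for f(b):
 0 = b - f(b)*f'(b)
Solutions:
 f(b) = -sqrt(C1 + b^2)
 f(b) = sqrt(C1 + b^2)


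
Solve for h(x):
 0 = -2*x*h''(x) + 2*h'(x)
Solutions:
 h(x) = C1 + C2*x^2


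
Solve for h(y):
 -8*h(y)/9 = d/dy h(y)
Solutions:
 h(y) = C1*exp(-8*y/9)


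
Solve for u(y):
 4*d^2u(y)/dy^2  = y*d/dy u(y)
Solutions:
 u(y) = C1 + C2*erfi(sqrt(2)*y/4)


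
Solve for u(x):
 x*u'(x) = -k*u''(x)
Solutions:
 u(x) = C1 + C2*sqrt(k)*erf(sqrt(2)*x*sqrt(1/k)/2)


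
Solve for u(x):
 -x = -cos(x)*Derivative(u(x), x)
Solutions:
 u(x) = C1 + Integral(x/cos(x), x)


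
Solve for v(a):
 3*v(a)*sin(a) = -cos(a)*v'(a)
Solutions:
 v(a) = C1*cos(a)^3


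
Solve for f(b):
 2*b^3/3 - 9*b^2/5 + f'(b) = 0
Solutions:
 f(b) = C1 - b^4/6 + 3*b^3/5


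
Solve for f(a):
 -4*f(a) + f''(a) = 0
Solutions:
 f(a) = C1*exp(-2*a) + C2*exp(2*a)


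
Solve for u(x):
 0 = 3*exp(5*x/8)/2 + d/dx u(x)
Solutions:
 u(x) = C1 - 12*exp(5*x/8)/5


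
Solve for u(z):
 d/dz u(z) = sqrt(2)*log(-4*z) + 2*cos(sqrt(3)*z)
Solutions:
 u(z) = C1 + sqrt(2)*z*(log(-z) - 1) + 2*sqrt(2)*z*log(2) + 2*sqrt(3)*sin(sqrt(3)*z)/3


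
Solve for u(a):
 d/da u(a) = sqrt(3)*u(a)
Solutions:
 u(a) = C1*exp(sqrt(3)*a)


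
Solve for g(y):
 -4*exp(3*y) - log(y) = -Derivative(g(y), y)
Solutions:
 g(y) = C1 + y*log(y) - y + 4*exp(3*y)/3


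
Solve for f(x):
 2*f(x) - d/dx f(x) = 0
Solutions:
 f(x) = C1*exp(2*x)


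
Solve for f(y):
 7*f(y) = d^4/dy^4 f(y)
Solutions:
 f(y) = C1*exp(-7^(1/4)*y) + C2*exp(7^(1/4)*y) + C3*sin(7^(1/4)*y) + C4*cos(7^(1/4)*y)


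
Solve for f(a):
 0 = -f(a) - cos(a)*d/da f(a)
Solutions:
 f(a) = C1*sqrt(sin(a) - 1)/sqrt(sin(a) + 1)


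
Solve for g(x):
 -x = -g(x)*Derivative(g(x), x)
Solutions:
 g(x) = -sqrt(C1 + x^2)
 g(x) = sqrt(C1 + x^2)


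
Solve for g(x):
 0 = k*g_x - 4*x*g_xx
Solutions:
 g(x) = C1 + x^(re(k)/4 + 1)*(C2*sin(log(x)*Abs(im(k))/4) + C3*cos(log(x)*im(k)/4))


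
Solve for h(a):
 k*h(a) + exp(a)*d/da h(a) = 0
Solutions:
 h(a) = C1*exp(k*exp(-a))


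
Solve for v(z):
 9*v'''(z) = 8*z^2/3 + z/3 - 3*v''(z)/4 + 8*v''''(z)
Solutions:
 v(z) = C1 + C2*z + C3*exp(z*(9 - sqrt(105))/16) + C4*exp(z*(9 + sqrt(105))/16) + 8*z^4/27 - 382*z^3/27 + 14776*z^2/27


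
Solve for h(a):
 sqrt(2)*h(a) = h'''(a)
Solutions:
 h(a) = C3*exp(2^(1/6)*a) + (C1*sin(2^(1/6)*sqrt(3)*a/2) + C2*cos(2^(1/6)*sqrt(3)*a/2))*exp(-2^(1/6)*a/2)


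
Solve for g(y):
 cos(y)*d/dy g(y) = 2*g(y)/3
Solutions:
 g(y) = C1*(sin(y) + 1)^(1/3)/(sin(y) - 1)^(1/3)


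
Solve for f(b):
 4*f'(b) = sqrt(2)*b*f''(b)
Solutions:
 f(b) = C1 + C2*b^(1 + 2*sqrt(2))
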